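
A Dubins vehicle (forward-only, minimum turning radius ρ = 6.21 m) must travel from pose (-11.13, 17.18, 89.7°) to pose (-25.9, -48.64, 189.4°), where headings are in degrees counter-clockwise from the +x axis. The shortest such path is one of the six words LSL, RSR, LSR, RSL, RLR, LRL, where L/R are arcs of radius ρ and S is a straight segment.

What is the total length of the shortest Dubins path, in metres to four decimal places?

88.0715 m

Let ψ = atan2(Δy, Δx) = atan2(-65.82, -14.77) = -102.6477° be the start→goal bearing.
Normalize: d = |goal − start| / ρ = 67.456840/6.21 = 10.862615, α = (θ_start − ψ) mod 360° = 192.3477° = 3.357100 rad, β = (θ_goal − ψ) mod 360° = 292.0477° = 5.097193 rad.
Common terms: sin α = -0.213843, cos α = -0.976868, sin β = -0.926872, cos β = 0.375378, cos(α−β) = -0.168489, d² = 117.996409. Work in radians in the unit-radius frame; every candidate has L = ρ·(t + p + q).
LSL: p² = 2 + d² − 2cos(α−β) + 2d(sin α − sin β) = 135.824108; p = √p² = 11.654360; φ = atan2(cos β − cos α, d + sin α − sin β) = 0.116291 rad; t = (φ − α) mod 2π = 3.042377 rad, q = (β − φ) mod 2π = 4.980902 rad → L = 6.21·(3.042377 + 11.654360 + 4.980902) = 6.21·19.677639 = 122.198136 m
RSR: p² = 2 + d² − 2cos(α−β) + 2d(sin β − sin α) = 104.842666; p = √p² = 10.239271; φ = atan2(cos α − cos β, d − sin α + sin β) = -0.132452 rad; t = (α − φ) mod 2π = 3.489551 rad, q = (φ − β) mod 2π = 1.053541 rad → L = 6.21·(3.489551 + 10.239271 + 1.053541) = 6.21·14.782363 = 91.798473 m
LSR: p² = d² − 2 + 2cos(α−β) + 2d(sin α + sin β) = 90.877136; p = √p² = 9.532950; φ = atan2(−cos α − cos β, d + sin α + sin β) − atan2(−2, p) = 0.268590 rad; t = (φ − α) mod 2π = 3.194676 rad, q = (φ − β) mod 2π = 1.454582 rad → L = 6.21·(3.194676 + 9.532950 + 1.454582) = 6.21·14.182208 = 88.071513 m
RSL: p² = d² − 2 + 2cos(α−β) − 2d(sin α + sin β) = 140.441723; p = √p² = 11.850811; φ = atan2(cos α + cos β, d − sin α − sin β) − atan2(2, p) = -0.217258 rad; t = (α − φ) mod 2π = 3.574358 rad, q = (β − φ) mod 2π = 5.314451 rad → L = 6.21·(3.574358 + 11.850811 + 5.314451) = 6.21·20.739620 = 128.793038 m
RLR: c = (6 − d² + 2cos(α−β) + 2d(sin α − sin β))/8 = -12.105333, |c| > 1 → infeasible
LRL: c = (6 − d² + 2cos(α−β) − 2d(sin α − sin β))/8 = -15.978014, |c| > 1 → infeasible
Shortest: LSR with L = 88.071513 m ≈ 88.0715 m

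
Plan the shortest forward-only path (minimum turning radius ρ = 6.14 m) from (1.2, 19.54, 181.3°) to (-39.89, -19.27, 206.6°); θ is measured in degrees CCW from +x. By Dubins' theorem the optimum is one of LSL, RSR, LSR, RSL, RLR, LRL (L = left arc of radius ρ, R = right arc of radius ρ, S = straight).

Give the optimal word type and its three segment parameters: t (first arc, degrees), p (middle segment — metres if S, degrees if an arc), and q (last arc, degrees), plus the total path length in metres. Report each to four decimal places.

Let ψ = atan2(Δy, Δx) = atan2(-38.81, -41.09) = -136.6345° be the start→goal bearing.
Normalize: d = |goal − start| / ρ = 56.520830/6.14 = 9.205347, α = (θ_start − ψ) mod 360° = 317.9345° = 5.549004 rad, β = (θ_goal − ψ) mod 360° = 343.2345° = 5.990573 rad.
Common terms: sin α = -0.669979, cos α = 0.742380, sin β = -0.288455, cos β = 0.957494, cos(α−β) = 0.904083, d² = 84.738411. Work in radians in the unit-radius frame; every candidate has L = ρ·(t + p + q).
LSL: p² = 2 + d² − 2cos(α−β) + 2d(sin α − sin β) = 77.906115; p = √p² = 8.826444; φ = atan2(cos β − cos α, d + sin α − sin β) = 0.024374 rad; t = (φ − α) mod 2π = 0.758555 rad, q = (β − φ) mod 2π = 5.966199 rad → L = 6.14·(0.758555 + 8.826444 + 5.966199) = 6.14·15.551198 = 95.484354 m
RSR: p² = 2 + d² − 2cos(α−β) + 2d(sin β − sin α) = 91.954377; p = √p² = 9.589285; φ = atan2(cos α − cos β, d − sin α + sin β) = -0.022435 rad; t = (α − φ) mod 2π = 5.571439 rad, q = (φ − β) mod 2π = 0.270178 rad → L = 6.14·(5.571439 + 9.589285 + 0.270178) = 6.14·15.430902 = 94.745735 m
LSR: p² = d² − 2 + 2cos(α−β) + 2d(sin α + sin β) = 66.901139; p = √p² = 8.179312; φ = atan2(−cos α − cos β, d + sin α + sin β) − atan2(−2, p) = 0.036538 rad; t = (φ − α) mod 2π = 0.770719 rad, q = (φ − β) mod 2π = 0.329151 rad → L = 6.14·(0.770719 + 8.179312 + 0.329151) = 6.14·9.279182 = 56.974177 m
RSL: p² = d² − 2 + 2cos(α−β) − 2d(sin α + sin β) = 102.192014; p = √p² = 10.109007; φ = atan2(cos α + cos β, d − sin α − sin β) − atan2(2, p) = -0.029607 rad; t = (α − φ) mod 2π = 5.578611 rad, q = (β − φ) mod 2π = 6.020179 rad → L = 6.14·(5.578611 + 10.109007 + 6.020179) = 6.14·21.707797 = 133.285873 m
RLR: c = (6 − d² + 2cos(α−β) + 2d(sin α − sin β))/8 = -10.494297, |c| > 1 → infeasible
LRL: c = (6 − d² + 2cos(α−β) − 2d(sin α − sin β))/8 = -8.738264, |c| > 1 → infeasible
Shortest: LSR with L = 56.974177 m ≈ 56.9742 m
Convert LSR to answer units (arcs ×180/π): t = 0.770719·180/π = 44.1590°, p = ρ·p = 6.14·8.179312 = 50.2210 m, q = 0.329151·180/π = 18.8590°, L = 56.9742 m.

LSR: t = 44.1590°, p = 50.2210 m, q = 18.8590°, L = 56.9742 m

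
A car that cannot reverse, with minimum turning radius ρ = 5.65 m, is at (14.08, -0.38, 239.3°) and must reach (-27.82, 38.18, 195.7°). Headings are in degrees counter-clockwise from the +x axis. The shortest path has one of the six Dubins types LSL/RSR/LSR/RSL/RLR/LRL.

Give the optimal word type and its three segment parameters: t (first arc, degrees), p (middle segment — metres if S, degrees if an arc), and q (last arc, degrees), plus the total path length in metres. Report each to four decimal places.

RSL: t = 113.7324°, p = 45.2516 m, q = 70.1324°, L = 63.3827 m

Let ψ = atan2(Δy, Δx) = atan2(38.56, -41.90) = 137.3771° be the start→goal bearing.
Normalize: d = |goal − start| / ρ = 56.942810/5.65 = 10.078373, α = (θ_start − ψ) mod 360° = 101.9229° = 1.778891 rad, β = (θ_goal − ψ) mod 360° = 58.3229° = 1.017927 rad.
Common terms: sin α = 0.978426, cos α = -0.206596, sin β = 0.851021, cos β = 0.525131, cos(α−β) = 0.724172, d² = 101.573611. Work in radians in the unit-radius frame; every candidate has L = ρ·(t + p + q).
LSL: p² = 2 + d² − 2cos(α−β) + 2d(sin α − sin β) = 104.693336; p = √p² = 10.231976; φ = atan2(cos β − cos α, d + sin α − sin β) = 0.071575 rad; t = (φ − α) mod 2π = 4.575869 rad, q = (β − φ) mod 2π = 0.946353 rad → L = 5.65·(4.575869 + 10.231976 + 0.946353) = 5.65·15.754198 = 89.011218 m
RSR: p² = 2 + d² − 2cos(α−β) + 2d(sin β − sin α) = 99.557199; p = √p² = 9.977835; φ = atan2(cos α − cos β, d − sin α + sin β) = -0.073401 rad; t = (α − φ) mod 2π = 1.852292 rad, q = (φ − β) mod 2π = 5.191857 rad → L = 5.65·(1.852292 + 9.977835 + 5.191857) = 5.65·17.021984 = 96.174211 m
LSR: p² = d² − 2 + 2cos(α−β) + 2d(sin α + sin β) = 137.897671; p = √p² = 11.742984; φ = atan2(−cos α − cos β, d + sin α + sin β) − atan2(−2, p) = 0.141952 rad; t = (φ − α) mod 2π = 4.646246 rad, q = (φ − β) mod 2π = 5.407210 rad → L = 5.65·(4.646246 + 11.742984 + 5.407210) = 5.65·21.796440 = 123.149888 m
RSL: p² = d² − 2 + 2cos(α−β) − 2d(sin α + sin β) = 64.146239; p = √p² = 8.009135; φ = atan2(cos α + cos β, d − sin α − sin β) − atan2(2, p) = -0.206114 rad; t = (α − φ) mod 2π = 1.985005 rad, q = (β − φ) mod 2π = 1.224041 rad → L = 5.65·(1.985005 + 8.009135 + 1.224041) = 5.65·11.218181 = 63.382724 m
RLR: c = (6 − d² + 2cos(α−β) + 2d(sin α − sin β))/8 = -11.444650, |c| > 1 → infeasible
LRL: c = (6 − d² + 2cos(α−β) − 2d(sin α − sin β))/8 = -12.086667, |c| > 1 → infeasible
Shortest: RSL with L = 63.382724 m ≈ 63.3827 m
Convert RSL to answer units (arcs ×180/π): t = 1.985005·180/π = 113.7324°, p = ρ·p = 5.65·8.009135 = 45.2516 m, q = 1.224041·180/π = 70.1324°, L = 63.3827 m.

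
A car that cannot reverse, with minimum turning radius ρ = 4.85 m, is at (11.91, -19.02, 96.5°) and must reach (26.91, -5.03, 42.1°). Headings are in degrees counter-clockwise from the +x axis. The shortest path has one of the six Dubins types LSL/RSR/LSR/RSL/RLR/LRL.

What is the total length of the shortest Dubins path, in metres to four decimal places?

Let ψ = atan2(Δy, Δx) = atan2(13.99, 15.00) = 43.0046° be the start→goal bearing.
Normalize: d = |goal − start| / ρ = 20.511463/4.85 = 4.229168, α = (θ_start − ψ) mod 360° = 53.4954° = 0.933670 rad, β = (θ_goal − ψ) mod 360° = 359.0954° = 6.267396 rad.
Common terms: sin α = 0.803809, cos α = 0.594888, sin β = -0.015788, cos β = 0.999875, cos(α−β) = 0.582123, d² = 17.885858. Work in radians in the unit-radius frame; every candidate has L = ρ·(t + p + q).
LSL: p² = 2 + d² − 2cos(α−β) + 2d(sin α − sin β) = 25.654038; p = √p² = 5.064982; φ = atan2(cos β − cos α, d + sin α − sin β) = 0.080044 rad; t = (φ − α) mod 2π = 5.429559 rad, q = (β − φ) mod 2π = 6.187353 rad → L = 4.85·(5.429559 + 5.064982 + 6.187353) = 4.85·16.681893 = 80.907181 m
RSR: p² = 2 + d² − 2cos(α−β) + 2d(sin β − sin α) = 11.789186; p = √p² = 3.433538; φ = atan2(cos α − cos β, d − sin α + sin β) = -0.118226 rad; t = (α − φ) mod 2π = 1.051896 rad, q = (φ − β) mod 2π = 6.180749 rad → L = 4.85·(1.051896 + 3.433538 + 6.180749) = 4.85·10.666183 = 51.730987 m
LSR: p² = d² − 2 + 2cos(α−β) + 2d(sin α + sin β) = 23.715444; p = √p² = 4.869850; φ = atan2(−cos α − cos β, d + sin α + sin β) − atan2(−2, p) = 0.081927 rad; t = (φ − α) mod 2π = 5.431443 rad, q = (φ − β) mod 2π = 0.097717 rad → L = 4.85·(5.431443 + 4.869850 + 0.097717) = 4.85·10.399010 = 50.435197 m
RSL: p² = d² − 2 + 2cos(α−β) − 2d(sin α + sin β) = 10.384765; p = √p² = 3.222540; φ = atan2(cos α + cos β, d − sin α − sin β) − atan2(2, p) = -0.121476 rad; t = (α − φ) mod 2π = 1.055146 rad, q = (β − φ) mod 2π = 0.105687 rad → L = 4.85·(1.055146 + 3.222540 + 0.105687) = 4.85·4.383373 = 21.259357 m
RLR: c = (6 − d² + 2cos(α−β) + 2d(sin α − sin β))/8 = -0.473648; p = 2π − arccos c = 4.218960 rad; φ = atan2(cos α − cos β, d − sin α + sin β) = -0.118226 rad; t = (α − φ + p/2) mod 2π = 3.161376 rad, q = (α − β − t + p) mod 2π = 2.007044 rad → L = 4.85·(3.161376 + 4.218960 + 2.007044) = 4.85·9.387380 = 45.528793 m
LRL: c = (6 − d² + 2cos(α−β) − 2d(sin α − sin β))/8 = -2.206755, |c| > 1 → infeasible
Shortest: RSL with L = 21.259357 m ≈ 21.2594 m

21.2594 m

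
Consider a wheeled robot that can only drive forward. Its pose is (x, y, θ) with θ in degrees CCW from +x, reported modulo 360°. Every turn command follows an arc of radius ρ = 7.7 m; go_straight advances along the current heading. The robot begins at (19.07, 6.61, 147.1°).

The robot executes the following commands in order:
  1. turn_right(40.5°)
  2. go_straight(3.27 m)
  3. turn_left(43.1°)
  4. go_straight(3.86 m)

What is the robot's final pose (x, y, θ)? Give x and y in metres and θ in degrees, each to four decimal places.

set_pose: (x, y, θ) = (19.0700, 6.6100, 147.1000°), ρ = 7.7
turn_right(40.5°): centre at ρ to the right, rotate −40.5° → (15.8734, 10.8753, 106.6000°)
go_straight(3.27): x += 3.27·cos θ, y += 3.27·sin θ → (14.9392, 14.0090, 106.6000°)
turn_left(43.1°): centre at ρ to the left, rotate +43.1° → (11.4449, 18.4573, 149.7000°)
go_straight(3.86): x += 3.86·cos θ, y += 3.86·sin θ → (8.1122, 20.4048, 149.7000°)

(8.1122, 20.4048, 149.7000°)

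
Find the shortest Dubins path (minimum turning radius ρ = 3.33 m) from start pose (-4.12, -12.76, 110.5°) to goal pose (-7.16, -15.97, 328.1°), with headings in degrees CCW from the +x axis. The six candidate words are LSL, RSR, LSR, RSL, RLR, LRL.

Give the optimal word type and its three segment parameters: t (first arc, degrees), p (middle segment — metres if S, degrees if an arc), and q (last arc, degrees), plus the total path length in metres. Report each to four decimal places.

RLR: t = 14.7271°, p = 253.0359°, q = 20.7088°, L = 16.7658 m

Let ψ = atan2(Δy, Δx) = atan2(-3.21, -3.04) = -133.4419° be the start→goal bearing.
Normalize: d = |goal − start| / ρ = 4.421052/3.33 = 1.327643, α = (θ_start − ψ) mod 360° = 243.9419° = 4.257590 rad, β = (θ_goal − ψ) mod 360° = 101.5419° = 1.772241 rad.
Common terms: sin α = -0.898349, cos α = -0.439282, sin β = 0.979779, cos β = -0.200085, cos(α−β) = -0.792290, d² = 1.762637. Work in radians in the unit-radius frame; every candidate has L = ρ·(t + p + q).
LSL: p² = 2 + d² − 2cos(α−β) + 2d(sin α − sin β) = 0.360248; p = √p² = 0.600207; φ = atan2(cos β − cos α, d + sin α − sin β) = 2.731686 rad; t = (φ − α) mod 2π = 4.757282 rad, q = (β − φ) mod 2π = 5.323740 rad → L = 3.33·(4.757282 + 0.600207 + 5.323740) = 3.33·10.681229 = 35.568492 m
RSR: p² = 2 + d² − 2cos(α−β) + 2d(sin β − sin α) = 10.334183; p = √p² = 3.214682; φ = atan2(cos α − cos β, d − sin α + sin β) = -0.074476 rad; t = (α − φ) mod 2π = 4.332066 rad, q = (φ − β) mod 2π = 4.436468 rad → L = 3.33·(4.332066 + 3.214682 + 4.436468) = 3.33·11.983217 = 39.904111 m
LSR: p² = d² − 2 + 2cos(α−β) + 2d(sin α + sin β) = -1.605725 < 0 → infeasible
RSL: p² = d² − 2 + 2cos(α−β) − 2d(sin α + sin β) = -2.038160 < 0 → infeasible
RLR: c = (6 − d² + 2cos(α−β) + 2d(sin α − sin β))/8 = -0.291773; p = 2π − arccos c = 4.416309 rad; φ = atan2(cos α − cos β, d − sin α + sin β) = -0.074476 rad; t = (α − φ + p/2) mod 2π = 0.257036 rad, q = (α − β − t + p) mod 2π = 0.361437 rad → L = 3.33·(0.257036 + 4.416309 + 0.361437) = 3.33·5.034782 = 16.765823 m
LRL: c = (6 − d² + 2cos(α−β) − 2d(sin α − sin β))/8 = 0.954969; p = 2π − arccos c = 5.981944 rad; φ = atan2(cos β − cos α, d + sin α − sin β) = 2.731686 rad; t = (φ − α + p/2) mod 2π = 1.465068 rad, q = (β − α − t + p) mod 2π = 2.031527 rad → L = 3.33·(1.465068 + 5.981944 + 2.031527) = 3.33·9.478539 = 31.563536 m
Shortest: RLR with L = 16.765823 m ≈ 16.7658 m
Convert RLR to answer units (arcs ×180/π): t = 0.257036·180/π = 14.7271°, p = 4.416309·180/π = 253.0359°, q = 0.361437·180/π = 20.7088°, L = 16.7658 m.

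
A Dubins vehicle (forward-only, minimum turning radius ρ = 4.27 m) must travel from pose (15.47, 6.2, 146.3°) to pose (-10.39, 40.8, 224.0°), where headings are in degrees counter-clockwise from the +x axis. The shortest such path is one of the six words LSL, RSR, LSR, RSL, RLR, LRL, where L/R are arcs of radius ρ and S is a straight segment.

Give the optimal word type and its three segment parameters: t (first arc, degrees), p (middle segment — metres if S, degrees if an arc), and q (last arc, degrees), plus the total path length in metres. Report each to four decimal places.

RSL: t = 27.3117°, p = 36.7143 m, q = 105.0117°, L = 46.5758 m

Let ψ = atan2(Δy, Δx) = atan2(34.60, -25.86) = 126.7744° be the start→goal bearing.
Normalize: d = |goal − start| / ρ = 43.196060/4.27 = 10.116173, α = (θ_start − ψ) mod 360° = 19.5256° = 0.340786 rad, β = (θ_goal − ψ) mod 360° = 97.2256° = 1.696907 rad.
Common terms: sin α = 0.334228, cos α = 0.942492, sin β = 0.992059, cos β = -0.125777, cos(α−β) = 0.213030, d² = 102.336962. Work in radians in the unit-radius frame; every candidate has L = ρ·(t + p + q).
LSL: p² = 2 + d² − 2cos(α−β) + 2d(sin α − sin β) = 90.601446; p = √p² = 9.518479; φ = atan2(cos β − cos α, d + sin α − sin β) = -0.112468 rad; t = (φ − α) mod 2π = 5.829931 rad, q = (β − φ) mod 2π = 1.809375 rad → L = 4.27·(5.829931 + 9.518479 + 1.809375) = 4.27·17.157785 = 73.263743 m
RSR: p² = 2 + d² − 2cos(α−β) + 2d(sin β − sin α) = 117.220357; p = √p² = 10.826835; φ = atan2(cos α − cos β, d − sin α + sin β) = 0.098829 rad; t = (α − φ) mod 2π = 0.241957 rad, q = (φ − β) mod 2π = 4.685108 rad → L = 4.27·(0.241957 + 10.826835 + 4.685108) = 4.27·15.753900 = 67.269151 m
LSR: p² = d² − 2 + 2cos(α−β) + 2d(sin α + sin β) = 127.596915; p = √p² = 11.295880; φ = atan2(−cos α − cos β, d + sin α + sin β) − atan2(−2, p) = 0.103985 rad; t = (φ − α) mod 2π = 6.046384 rad, q = (φ − β) mod 2π = 4.690263 rad → L = 4.27·(6.046384 + 11.295880 + 4.690263) = 4.27·22.032527 = 94.078891 m
RSL: p² = d² − 2 + 2cos(α−β) − 2d(sin α + sin β) = 73.929132; p = √p² = 8.598205; φ = atan2(cos α + cos β, d − sin α − sin β) − atan2(2, p) = -0.135893 rad; t = (α − φ) mod 2π = 0.476679 rad, q = (β − φ) mod 2π = 1.832800 rad → L = 4.27·(0.476679 + 8.598205 + 1.832800) = 4.27·10.907685 = 46.575814 m
RLR: c = (6 − d² + 2cos(α−β) + 2d(sin α − sin β))/8 = -13.652545, |c| > 1 → infeasible
LRL: c = (6 − d² + 2cos(α−β) − 2d(sin α − sin β))/8 = -10.325181, |c| > 1 → infeasible
Shortest: RSL with L = 46.575814 m ≈ 46.5758 m
Convert RSL to answer units (arcs ×180/π): t = 0.476679·180/π = 27.3117°, p = ρ·p = 4.27·8.598205 = 36.7143 m, q = 1.832800·180/π = 105.0117°, L = 46.5758 m.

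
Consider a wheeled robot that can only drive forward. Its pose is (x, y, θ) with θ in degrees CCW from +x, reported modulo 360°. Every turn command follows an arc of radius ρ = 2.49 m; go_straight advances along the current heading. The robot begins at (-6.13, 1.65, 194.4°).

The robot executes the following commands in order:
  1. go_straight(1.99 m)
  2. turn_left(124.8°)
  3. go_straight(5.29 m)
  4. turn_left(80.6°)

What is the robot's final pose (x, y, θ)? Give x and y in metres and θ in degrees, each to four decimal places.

set_pose: (x, y, θ) = (-6.1300, 1.6500, 194.4000°), ρ = 2.49
go_straight(1.99): x += 1.99·cos θ, y += 1.99·sin θ → (-8.0575, 1.1551, 194.4000°)
turn_left(124.8°): centre at ρ to the left, rotate +124.8° → (-9.0653, -3.1416, 319.2000°)
go_straight(5.29): x += 5.29·cos θ, y += 5.29·sin θ → (-5.0608, -6.5982, 319.2000°)
turn_left(80.6°): centre at ρ to the left, rotate +80.6° → (-1.8399, -6.6263, 399.8000° ≡ 39.8000°)

(-1.8399, -6.6263, 39.8000°)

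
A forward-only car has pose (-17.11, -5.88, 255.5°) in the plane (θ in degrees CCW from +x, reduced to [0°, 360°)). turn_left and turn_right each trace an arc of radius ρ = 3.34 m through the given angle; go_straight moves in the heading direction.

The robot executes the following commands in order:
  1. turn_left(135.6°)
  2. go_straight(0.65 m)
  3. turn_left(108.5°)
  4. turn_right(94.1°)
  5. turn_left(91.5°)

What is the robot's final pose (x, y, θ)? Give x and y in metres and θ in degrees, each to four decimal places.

(-11.4770, 5.8313, 137.0000°)

set_pose: (x, y, θ) = (-17.1100, -5.8800, 255.5000°), ρ = 3.34
turn_left(135.6°): centre at ρ to the left, rotate +135.6° → (-12.1512, -9.5762, 391.1000° ≡ 31.1000°)
go_straight(0.65): x += 0.65·cos θ, y += 0.65·sin θ → (-11.5946, -9.2405, 31.1000°)
turn_left(108.5°): centre at ρ to the left, rotate +108.5° → (-11.1551, -3.8370, 139.6000°)
turn_right(94.1°): centre at ρ to the right, rotate −94.1° → (-11.3726, 1.0476, 45.5000°)
turn_left(91.5°): centre at ρ to the left, rotate +91.5° → (-11.4770, 5.8313, 137.0000°)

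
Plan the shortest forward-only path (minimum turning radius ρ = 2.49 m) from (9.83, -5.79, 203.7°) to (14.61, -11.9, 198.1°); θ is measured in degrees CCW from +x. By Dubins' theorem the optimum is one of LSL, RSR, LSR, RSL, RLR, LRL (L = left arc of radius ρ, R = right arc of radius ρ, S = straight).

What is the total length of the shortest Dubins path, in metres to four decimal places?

Let ψ = atan2(Δy, Δx) = atan2(-6.11, 4.78) = -51.9631° be the start→goal bearing.
Normalize: d = |goal − start| / ρ = 7.757609/2.49 = 3.115506, α = (θ_start − ψ) mod 360° = 255.6631° = 4.462162 rad, β = (θ_goal − ψ) mod 360° = 250.0631° = 4.364424 rad.
Common terms: sin α = -0.968856, cos α = -0.247623, sin β = -0.940069, cos β = -0.340985, cos(α−β) = 0.995227, d² = 9.706376. Work in radians in the unit-radius frame; every candidate has L = ρ·(t + p + q).
LSL: p² = 2 + d² − 2cos(α−β) + 2d(sin α − sin β) = 9.536544; p = √p² = 3.088130; φ = atan2(cos β − cos α, d + sin α − sin β) = -0.030237 rad; t = (φ − α) mod 2π = 1.790786 rad, q = (β − φ) mod 2π = 4.394661 rad → L = 2.49·(1.790786 + 3.088130 + 4.394661) = 2.49·9.273576 = 23.091205 m
RSR: p² = 2 + d² − 2cos(α−β) + 2d(sin β − sin α) = 9.895298; p = √p² = 3.145679; φ = atan2(cos α − cos β, d − sin α + sin β) = 0.029684 rad; t = (α − φ) mod 2π = 4.432479 rad, q = (φ − β) mod 2π = 1.948445 rad → L = 2.49·(4.432479 + 3.145679 + 1.948445) = 2.49·9.526603 = 23.721241 m
LSR: p² = d² − 2 + 2cos(α−β) + 2d(sin α + sin β) = -2.197702 < 0 → infeasible
RSL: p² = d² − 2 + 2cos(α−β) − 2d(sin α + sin β) = 21.591363; p = √p² = 4.646651; φ = atan2(cos α + cos β, d − sin α − sin β) − atan2(2, p) = -0.523068 rad; t = (α − φ) mod 2π = 4.985231 rad, q = (β − φ) mod 2π = 4.887492 rad → L = 2.49·(4.985231 + 4.646651 + 4.887492) = 2.49·14.519374 = 36.153240 m
RLR: c = (6 − d² + 2cos(α−β) + 2d(sin α − sin β))/8 = -0.236912; p = 2π − arccos c = 4.473203 rad; φ = atan2(cos α − cos β, d − sin α + sin β) = 0.029684 rad; t = (α − φ + p/2) mod 2π = 0.385895 rad, q = (α − β − t + p) mod 2π = 4.185046 rad → L = 2.49·(0.385895 + 4.473203 + 4.185046) = 2.49·9.044144 = 22.519918 m
LRL: c = (6 − d² + 2cos(α−β) − 2d(sin α − sin β))/8 = -0.192068; p = 2π − arccos c = 4.519120 rad; φ = atan2(cos β − cos α, d + sin α − sin β) = -0.030237 rad; t = (φ − α + p/2) mod 2π = 4.050346 rad, q = (β − α − t + p) mod 2π = 0.371036 rad → L = 2.49·(4.050346 + 4.519120 + 0.371036) = 2.49·8.940502 = 22.261849 m
Shortest: LRL with L = 22.261849 m ≈ 22.2618 m

22.2618 m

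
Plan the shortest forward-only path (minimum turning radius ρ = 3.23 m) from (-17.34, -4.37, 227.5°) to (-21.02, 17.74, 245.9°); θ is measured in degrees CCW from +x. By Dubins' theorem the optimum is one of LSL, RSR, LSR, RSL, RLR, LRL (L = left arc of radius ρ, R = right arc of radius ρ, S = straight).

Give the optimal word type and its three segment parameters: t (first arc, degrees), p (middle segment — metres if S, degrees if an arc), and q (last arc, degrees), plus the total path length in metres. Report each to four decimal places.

Let ψ = atan2(Δy, Δx) = atan2(22.11, -3.68) = 99.4497° be the start→goal bearing.
Normalize: d = |goal − start| / ρ = 22.414158/3.23 = 6.939368, α = (θ_start − ψ) mod 360° = 128.0503° = 2.234899 rad, β = (θ_goal − ψ) mod 360° = 146.4503° = 2.556040 rad.
Common terms: sin α = 0.787470, cos α = -0.616353, sin β = 0.552660, cos β = -0.833407, cos(α−β) = 0.948876, d² = 48.154828. Work in radians in the unit-radius frame; every candidate has L = ρ·(t + p + q).
LSL: p² = 2 + d² − 2cos(α−β) + 2d(sin α − sin β) = 51.515939; p = √p² = 7.177460; φ = atan2(cos β − cos α, d + sin α − sin β) = -0.030246 rad; t = (φ − α) mod 2π = 4.018041 rad, q = (β − φ) mod 2π = 2.586285 rad → L = 3.23·(4.018041 + 7.177460 + 2.586285) = 3.23·13.781786 = 44.515170 m
RSR: p² = 2 + d² − 2cos(α−β) + 2d(sin β − sin α) = 44.998212; p = √p² = 6.708071; φ = atan2(cos α − cos β, d − sin α + sin β) = 0.032363 rad; t = (α − φ) mod 2π = 2.202536 rad, q = (φ − β) mod 2π = 3.759508 rad → L = 3.23·(2.202536 + 6.708071 + 3.759508) = 3.23·12.670115 = 40.924473 m
LSR: p² = d² − 2 + 2cos(α−β) + 2d(sin α + sin β) = 66.651896; p = √p² = 8.164061; φ = atan2(−cos α − cos β, d + sin α + sin β) − atan2(−2, p) = 0.413590 rad; t = (φ − α) mod 2π = 4.461876 rad, q = (φ − β) mod 2π = 4.140735 rad → L = 3.23·(4.461876 + 8.164061 + 4.140735) = 3.23·16.766672 = 54.156352 m
RSL: p² = d² − 2 + 2cos(α−β) − 2d(sin α + sin β) = 29.453263; p = √p² = 5.427086; φ = atan2(cos α + cos β, d − sin α − sin β) − atan2(2, p) = -0.606436 rad; t = (α − φ) mod 2π = 2.841335 rad, q = (β − φ) mod 2π = 3.162476 rad → L = 3.23·(2.841335 + 5.427086 + 3.162476) = 3.23·11.430897 = 36.921798 m
RLR: c = (6 − d² + 2cos(α−β) + 2d(sin α − sin β))/8 = -4.624777, |c| > 1 → infeasible
LRL: c = (6 − d² + 2cos(α−β) − 2d(sin α − sin β))/8 = -5.439492, |c| > 1 → infeasible
Shortest: RSL with L = 36.921798 m ≈ 36.9218 m
Convert RSL to answer units (arcs ×180/π): t = 2.841335·180/π = 162.7965°, p = ρ·p = 3.23·5.427086 = 17.5295 m, q = 3.162476·180/π = 181.1965°, L = 36.9218 m.

RSL: t = 162.7965°, p = 17.5295 m, q = 181.1965°, L = 36.9218 m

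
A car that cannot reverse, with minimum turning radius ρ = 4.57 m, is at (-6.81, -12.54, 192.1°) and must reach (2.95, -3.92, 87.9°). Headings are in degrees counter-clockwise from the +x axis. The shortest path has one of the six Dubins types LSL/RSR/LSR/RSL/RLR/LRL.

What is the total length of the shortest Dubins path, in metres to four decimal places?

33.3000 m

Let ψ = atan2(Δy, Δx) = atan2(8.62, 9.76) = 41.4508° be the start→goal bearing.
Normalize: d = |goal − start| / ρ = 13.021597/4.57 = 2.849365, α = (θ_start − ψ) mod 360° = 150.6492° = 2.629324 rad, β = (θ_goal − ψ) mod 360° = 46.4492° = 0.810691 rad.
Common terms: sin α = 0.490156, cos α = -0.871635, sin β = 0.724763, cos β = 0.688998, cos(α−β) = -0.245307, d² = 8.118880. Work in radians in the unit-radius frame; every candidate has L = ρ·(t + p + q).
LSL: p² = 2 + d² − 2cos(α−β) + 2d(sin α − sin β) = 9.272531; p = √p² = 3.045083; φ = atan2(cos β − cos α, d + sin α − sin β) = 0.538104 rad; t = (φ − α) mod 2π = 4.191966 rad, q = (β − φ) mod 2π = 0.272587 rad → L = 4.57·(4.191966 + 3.045083 + 0.272587) = 4.57·7.509635 = 34.319034 m
RSR: p² = 2 + d² − 2cos(α−β) + 2d(sin β − sin α) = 11.946459; p = √p² = 3.456365; φ = atan2(cos α − cos β, d − sin α + sin β) = -0.468473 rad; t = (α − φ) mod 2π = 3.097797 rad, q = (φ − β) mod 2π = 5.004022 rad → L = 4.57·(3.097797 + 3.456365 + 5.004022) = 4.57·11.558183 = 52.820898 m
LSR: p² = d² − 2 + 2cos(α−β) + 2d(sin α + sin β) = 12.551762; p = √p² = 3.542847; φ = atan2(−cos α − cos β, d + sin α + sin β) − atan2(−2, p) = 0.558828 rad; t = (φ − α) mod 2π = 4.212689 rad, q = (φ − β) mod 2π = 6.031322 rad → L = 4.57·(4.212689 + 3.542847 + 6.031322) = 4.57·13.786858 = 63.005941 m
RSL: p² = d² − 2 + 2cos(α−β) − 2d(sin α + sin β) = -1.295232 < 0 → infeasible
RLR: c = (6 − d² + 2cos(α−β) + 2d(sin α − sin β))/8 = -0.493307; p = 2π − arccos c = 4.196501 rad; φ = atan2(cos α − cos β, d − sin α + sin β) = -0.468473 rad; t = (α − φ + p/2) mod 2π = 5.196047 rad, q = (α − β − t + p) mod 2π = 0.819087 rad → L = 4.57·(5.196047 + 4.196501 + 0.819087) = 4.57·10.211635 = 46.667174 m
LRL: c = (6 − d² + 2cos(α−β) − 2d(sin α − sin β))/8 = -0.159066; p = 2π − arccos c = 4.552644 rad; φ = atan2(cos β − cos α, d + sin α − sin β) = 0.538104 rad; t = (φ − α + p/2) mod 2π = 0.185102 rad, q = (β − α − t + p) mod 2π = 2.548909 rad → L = 4.57·(0.185102 + 4.552644 + 2.548909) = 4.57·7.286655 = 33.300013 m
Shortest: LRL with L = 33.300013 m ≈ 33.3000 m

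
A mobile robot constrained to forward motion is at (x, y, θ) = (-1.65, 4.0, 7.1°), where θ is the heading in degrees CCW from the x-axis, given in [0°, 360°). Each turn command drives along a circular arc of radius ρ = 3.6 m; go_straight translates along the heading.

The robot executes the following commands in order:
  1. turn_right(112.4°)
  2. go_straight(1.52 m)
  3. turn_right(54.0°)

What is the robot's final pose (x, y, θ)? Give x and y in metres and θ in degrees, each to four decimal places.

set_pose: (x, y, θ) = (-1.6500, 4.0000, 7.1000°), ρ = 3.6
turn_right(112.4°): centre at ρ to the right, rotate −112.4° → (2.2674, -0.5223, -105.3000° ≡ 254.7000°)
go_straight(1.52): x += 1.52·cos θ, y += 1.52·sin θ → (1.8663, -1.9885, 254.7000°)
turn_right(54.0°): centre at ρ to the right, rotate −54.0° → (-0.3336, -4.4061, 200.7000°)

(-0.3336, -4.4061, 200.7000°)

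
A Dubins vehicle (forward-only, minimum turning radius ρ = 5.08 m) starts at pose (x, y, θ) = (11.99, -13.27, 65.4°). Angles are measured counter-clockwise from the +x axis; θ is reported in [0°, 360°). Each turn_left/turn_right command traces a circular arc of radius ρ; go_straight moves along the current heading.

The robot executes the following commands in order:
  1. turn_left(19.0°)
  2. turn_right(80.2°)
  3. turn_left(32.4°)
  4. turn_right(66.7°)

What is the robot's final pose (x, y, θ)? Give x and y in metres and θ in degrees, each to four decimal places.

(25.3438, -5.7757, 329.9000°)

set_pose: (x, y, θ) = (11.9900, -13.2700, 65.4000°), ρ = 5.08
turn_left(19.0°): centre at ρ to the left, rotate +19.0° → (12.4268, -11.6510, 84.4000°)
turn_right(80.2°): centre at ρ to the right, rotate −80.2° → (17.1105, -7.0804, 4.2000°)
turn_left(32.4°): centre at ρ to the left, rotate +32.4° → (19.7673, -6.0923, 36.6000°)
turn_right(66.7°): centre at ρ to the right, rotate −66.7° → (25.3438, -5.7757, -30.1000° ≡ 329.9000°)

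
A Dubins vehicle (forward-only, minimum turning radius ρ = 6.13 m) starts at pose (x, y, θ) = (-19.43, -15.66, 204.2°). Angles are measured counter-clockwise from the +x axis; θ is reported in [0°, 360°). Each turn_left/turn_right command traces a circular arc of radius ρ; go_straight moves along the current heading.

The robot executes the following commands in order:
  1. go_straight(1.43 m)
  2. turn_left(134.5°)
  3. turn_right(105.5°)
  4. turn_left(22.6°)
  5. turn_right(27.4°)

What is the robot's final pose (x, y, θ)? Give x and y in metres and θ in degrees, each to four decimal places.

(-20.1594, -41.6664, 228.4000°)

set_pose: (x, y, θ) = (-19.4300, -15.6600, 204.2000°), ρ = 6.13
go_straight(1.43): x += 1.43·cos θ, y += 1.43·sin θ → (-20.7343, -16.2462, 204.2000°)
turn_left(134.5°): centre at ρ to the left, rotate +134.5° → (-20.4482, -27.5488, 338.7000°)
turn_right(105.5°): centre at ρ to the right, rotate −105.5° → (-17.7665, -36.9320, 233.2000°)
turn_left(22.6°): centre at ρ to the left, rotate +22.6° → (-18.8007, -39.1003, 255.8000°)
turn_right(27.4°): centre at ρ to the right, rotate −27.4° → (-20.1594, -41.6664, 228.4000°)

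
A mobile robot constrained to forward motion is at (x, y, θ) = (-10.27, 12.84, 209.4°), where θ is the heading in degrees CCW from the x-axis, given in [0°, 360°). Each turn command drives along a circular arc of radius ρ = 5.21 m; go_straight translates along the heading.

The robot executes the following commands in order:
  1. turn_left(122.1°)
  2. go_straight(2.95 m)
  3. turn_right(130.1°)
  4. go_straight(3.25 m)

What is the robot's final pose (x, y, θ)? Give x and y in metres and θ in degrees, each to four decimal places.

set_pose: (x, y, θ) = (-10.2700, 12.8400, 209.4000°), ρ = 5.21
turn_left(122.1°): centre at ρ to the left, rotate +122.1° → (-10.1984, 3.7223, 331.5000°)
go_straight(2.95): x += 2.95·cos θ, y += 2.95·sin θ → (-7.6059, 2.3147, 331.5000°)
turn_right(130.1°): centre at ρ to the right, rotate −130.1° → (-8.1909, -7.1147, 201.4000°)
go_straight(3.25): x += 3.25·cos θ, y += 3.25·sin θ → (-11.2168, -8.3006, 201.4000°)

(-11.2168, -8.3006, 201.4000°)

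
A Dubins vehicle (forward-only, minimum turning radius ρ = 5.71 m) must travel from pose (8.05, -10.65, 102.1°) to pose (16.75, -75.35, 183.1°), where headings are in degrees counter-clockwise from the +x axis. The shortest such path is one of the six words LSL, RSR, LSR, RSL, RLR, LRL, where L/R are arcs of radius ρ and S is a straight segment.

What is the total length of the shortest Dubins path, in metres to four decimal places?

Let ψ = atan2(Δy, Δx) = atan2(-64.70, 8.70) = -82.3416° be the start→goal bearing.
Normalize: d = |goal − start| / ρ = 65.282310/5.71 = 11.432979, α = (θ_start − ψ) mod 360° = 184.4416° = 3.219112 rad, β = (θ_goal − ψ) mod 360° = 265.4416° = 4.632829 rad.
Common terms: sin α = -0.077442, cos α = -0.996997, sin β = -0.996837, cos β = -0.079476, cos(α−β) = 0.156434, d² = 130.713008. Work in radians in the unit-radius frame; every candidate has L = ρ·(t + p + q).
LSL: p² = 2 + d² − 2cos(α−β) + 2d(sin α − sin β) = 153.422977; p = √p² = 12.386403; φ = atan2(cos β − cos α, d + sin α − sin β) = 0.074143 rad; t = (φ − α) mod 2π = 3.138216 rad, q = (β − φ) mod 2π = 4.558686 rad → L = 5.71·(3.138216 + 12.386403 + 4.558686) = 5.71·20.083305 = 114.675671 m
RSR: p² = 2 + d² − 2cos(α−β) + 2d(sin β − sin α) = 111.377302; p = √p² = 10.553545; φ = atan2(cos α − cos β, d − sin α + sin β) = -0.087049 rad; t = (α − φ) mod 2π = 3.306162 rad, q = (φ − β) mod 2π = 1.563307 rad → L = 5.71·(3.306162 + 10.553545 + 1.563307) = 5.71·15.423013 = 88.065405 m
LSR: p² = d² − 2 + 2cos(α−β) + 2d(sin α + sin β) = 104.461459; p = √p² = 10.220639; φ = atan2(−cos α − cos β, d + sin α + sin β) − atan2(−2, p) = 0.296789 rad; t = (φ − α) mod 2π = 3.360861 rad, q = (φ − β) mod 2π = 1.947145 rad → L = 5.71·(3.360861 + 10.220639 + 1.947145) = 5.71·15.528645 = 88.668564 m
RSL: p² = d² − 2 + 2cos(α−β) − 2d(sin α + sin β) = 153.590296; p = √p² = 12.393155; φ = atan2(cos α + cos β, d − sin α − sin β) − atan2(2, p) = -0.245856 rad; t = (α − φ) mod 2π = 3.464969 rad, q = (β − φ) mod 2π = 4.878685 rad → L = 5.71·(3.464969 + 12.393155 + 4.878685) = 5.71·20.736809 = 118.407181 m
RLR: c = (6 − d² + 2cos(α−β) + 2d(sin α − sin β))/8 = -12.922163, |c| > 1 → infeasible
LRL: c = (6 − d² + 2cos(α−β) − 2d(sin α − sin β))/8 = -18.177872, |c| > 1 → infeasible
Shortest: RSR with L = 88.065405 m ≈ 88.0654 m

88.0654 m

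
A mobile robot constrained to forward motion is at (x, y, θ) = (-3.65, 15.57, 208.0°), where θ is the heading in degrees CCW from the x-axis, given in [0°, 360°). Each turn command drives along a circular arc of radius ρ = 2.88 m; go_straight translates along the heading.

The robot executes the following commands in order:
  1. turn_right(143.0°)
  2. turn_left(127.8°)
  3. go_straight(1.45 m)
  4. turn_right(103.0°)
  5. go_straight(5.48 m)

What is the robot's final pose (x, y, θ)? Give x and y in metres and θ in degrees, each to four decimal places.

set_pose: (x, y, θ) = (-3.6500, 15.5700, 208.0000°), ρ = 2.88
turn_right(143.0°): centre at ρ to the right, rotate −143.0° → (-7.6122, 19.3300, 65.0000°)
turn_left(127.8°): centre at ρ to the left, rotate +127.8° → (-10.8605, 23.3556, 192.8000°)
go_straight(1.45): x += 1.45·cos θ, y += 1.45·sin θ → (-12.2744, 23.0344, 192.8000°)
turn_right(103.0°): centre at ρ to the right, rotate −103.0° → (-15.7925, 25.8528, 89.8000°)
go_straight(5.48): x += 5.48·cos θ, y += 5.48·sin θ → (-15.7734, 31.3328, 89.8000°)

(-15.7734, 31.3328, 89.8000°)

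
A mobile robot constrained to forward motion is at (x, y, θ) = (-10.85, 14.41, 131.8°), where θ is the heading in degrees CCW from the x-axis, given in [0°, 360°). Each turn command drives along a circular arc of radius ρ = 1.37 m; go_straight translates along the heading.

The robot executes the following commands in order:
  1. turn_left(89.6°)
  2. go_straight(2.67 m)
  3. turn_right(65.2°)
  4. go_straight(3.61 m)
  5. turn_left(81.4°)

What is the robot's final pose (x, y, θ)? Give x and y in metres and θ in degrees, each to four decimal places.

(-21.2515, 13.4703, 237.6000°)

set_pose: (x, y, θ) = (-10.8500, 14.4100, 131.8000°), ρ = 1.37
turn_left(89.6°): centre at ρ to the left, rotate +89.6° → (-12.7773, 14.5245, 221.4000°)
go_straight(2.67): x += 2.67·cos θ, y += 2.67·sin θ → (-14.7801, 12.7588, 221.4000°)
turn_right(65.2°): centre at ρ to the right, rotate −65.2° → (-16.2390, 12.5330, 156.2000°)
go_straight(3.61): x += 3.61·cos θ, y += 3.61·sin θ → (-19.5420, 13.9898, 156.2000°)
turn_left(81.4°): centre at ρ to the left, rotate +81.4° → (-21.2515, 13.4703, 237.6000°)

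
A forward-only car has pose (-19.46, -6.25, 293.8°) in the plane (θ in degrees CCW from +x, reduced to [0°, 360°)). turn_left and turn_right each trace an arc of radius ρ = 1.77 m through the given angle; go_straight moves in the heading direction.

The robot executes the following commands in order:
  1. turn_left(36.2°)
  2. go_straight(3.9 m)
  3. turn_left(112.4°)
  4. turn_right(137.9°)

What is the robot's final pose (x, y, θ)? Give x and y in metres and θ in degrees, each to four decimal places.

set_pose: (x, y, θ) = (-19.4600, -6.2500, 293.8000°), ρ = 1.77
turn_left(36.2°): centre at ρ to the left, rotate +36.2° → (-18.7255, -7.0686, 330.0000°)
go_straight(3.9): x += 3.9·cos θ, y += 3.9·sin θ → (-15.3480, -9.0186, 330.0000°)
turn_left(112.4°): centre at ρ to the left, rotate +112.4° → (-12.7086, -7.7198, 442.4000° ≡ 82.4000°)
turn_right(137.9°): centre at ρ to the right, rotate −137.9° → (-9.4954, -6.9514, -55.5000° ≡ 304.5000°)

(-9.4954, -6.9514, 304.5000°)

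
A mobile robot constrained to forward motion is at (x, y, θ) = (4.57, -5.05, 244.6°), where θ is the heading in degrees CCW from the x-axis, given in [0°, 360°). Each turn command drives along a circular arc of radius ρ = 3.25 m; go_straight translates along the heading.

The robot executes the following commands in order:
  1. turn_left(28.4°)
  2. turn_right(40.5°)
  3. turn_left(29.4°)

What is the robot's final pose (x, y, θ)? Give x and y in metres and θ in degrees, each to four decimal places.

(2.9540, -10.2832, 261.9000°)

set_pose: (x, y, θ) = (4.5700, -5.0500, 244.6000°), ρ = 3.25
turn_left(28.4°): centre at ρ to the left, rotate +28.4° → (4.2603, -6.6141, 273.0000°)
turn_right(40.5°): centre at ρ to the right, rotate −40.5° → (3.5931, -8.7627, 232.5000°)
turn_left(29.4°): centre at ρ to the left, rotate +29.4° → (2.9540, -10.2832, 261.9000°)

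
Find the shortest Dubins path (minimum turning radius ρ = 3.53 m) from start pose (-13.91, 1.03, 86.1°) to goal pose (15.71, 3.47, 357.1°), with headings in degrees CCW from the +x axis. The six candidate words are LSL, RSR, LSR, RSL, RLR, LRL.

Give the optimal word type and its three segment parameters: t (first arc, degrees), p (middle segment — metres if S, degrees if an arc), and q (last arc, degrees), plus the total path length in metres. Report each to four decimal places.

RSR: t = 87.9681°, p = 25.9334 m, q = 1.0319°, L = 31.4167 m

Let ψ = atan2(Δy, Δx) = atan2(2.44, 29.62) = 4.7092° be the start→goal bearing.
Normalize: d = |goal − start| / ρ = 29.720330/3.53 = 8.419357, α = (θ_start − ψ) mod 360° = 81.3908° = 1.420537 rad, β = (θ_goal − ψ) mod 360° = 352.3908° = 6.150380 rad.
Common terms: sin α = 0.988732, cos α = 0.149694, sin β = -0.132416, cos β = 0.991194, cos(α−β) = 0.017452, d² = 70.885570. Work in radians in the unit-radius frame; every candidate has L = ρ·(t + p + q).
LSL: p² = 2 + d² − 2cos(α−β) + 2d(sin α − sin β) = 91.729356; p = √p² = 9.577544; φ = atan2(cos β − cos α, d + sin α − sin β) = 0.087975 rad; t = (φ − α) mod 2π = 4.950623 rad, q = (β − φ) mod 2π = 6.062404 rad → L = 3.53·(4.950623 + 9.577544 + 6.062404) = 3.53·20.590572 = 72.684719 m
RSR: p² = 2 + d² − 2cos(α−β) + 2d(sin β − sin α) = 53.971975; p = √p² = 7.346562; φ = atan2(cos α − cos β, d − sin α + sin β) = -0.114795 rad; t = (α − φ) mod 2π = 1.535333 rad, q = (φ − β) mod 2π = 0.018010 rad → L = 3.53·(1.535333 + 7.346562 + 0.018010) = 3.53·8.899905 = 31.416665 m
LSR: p² = d² − 2 + 2cos(α−β) + 2d(sin α + sin β) = 83.339746; p = √p² = 9.129061; φ = atan2(−cos α − cos β, d + sin α + sin β) − atan2(−2, p) = 0.093290 rad; t = (φ − α) mod 2π = 4.955938 rad, q = (φ − β) mod 2π = 0.226096 rad → L = 3.53·(4.955938 + 9.129061 + 0.226096) = 3.53·14.311094 = 50.518162 m
RSL: p² = d² − 2 + 2cos(α−β) − 2d(sin α + sin β) = 54.501204; p = √p² = 7.382493; φ = atan2(cos α + cos β, d − sin α − sin β) − atan2(2, p) = -0.114839 rad; t = (α − φ) mod 2π = 1.535377 rad, q = (β − φ) mod 2π = 6.265219 rad → L = 3.53·(1.535377 + 7.382493 + 6.265219) = 3.53·15.183088 = 53.596302 m
RLR: c = (6 − d² + 2cos(α−β) + 2d(sin α − sin β))/8 = -5.746497, |c| > 1 → infeasible
LRL: c = (6 − d² + 2cos(α−β) − 2d(sin α − sin β))/8 = -10.466169, |c| > 1 → infeasible
Shortest: RSR with L = 31.416665 m ≈ 31.4167 m
Convert RSR to answer units (arcs ×180/π): t = 1.535333·180/π = 87.9681°, p = ρ·p = 3.53·7.346562 = 25.9334 m, q = 0.018010·180/π = 1.0319°, L = 31.4167 m.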